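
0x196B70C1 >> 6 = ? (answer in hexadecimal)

0x65ADC3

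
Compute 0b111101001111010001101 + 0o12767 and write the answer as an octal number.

0o7532204

0b111101001111010001101 = 0o7517215 in octal.
Add column by column in base 8, right to left:
  5+7 = 4 carry 1
  1+6+1 = 0 carry 1
  2+7+1 = 2 carry 1
  7+2+1 = 2 carry 1
  1+1+1 = 3
  5+0 = 5
  7+0 = 7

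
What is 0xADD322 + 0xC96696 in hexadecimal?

0x17739B8

Add column by column in base 16, right to left:
  2+6 = 8
  2+9 = B
  3+6 = 9
  D+6 = 3 carry 1
  D+9+1 = 7 carry 1
  A+C+1 = 7 carry 1
  final carry 1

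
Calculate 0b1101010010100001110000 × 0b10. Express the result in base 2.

Multiply each base-2 digit by 2, carrying:
  0×2 = 0 → write 0
  0×2 = 0 → write 0
  0×2 = 0 → write 0
  0×2 = 0 → write 0
  1×2 = 2 → write 0 carry 1
  1×2+1 = 3 → write 1 carry 1
  1×2+1 = 3 → write 1 carry 1
  0×2+1 = 1 → write 1
  0×2 = 0 → write 0
  0×2 = 0 → write 0
  0×2 = 0 → write 0
  1×2 = 2 → write 0 carry 1
  0×2+1 = 1 → write 1
  1×2 = 2 → write 0 carry 1
  0×2+1 = 1 → write 1
  0×2 = 0 → write 0
  1×2 = 2 → write 0 carry 1
  0×2+1 = 1 → write 1
  1×2 = 2 → write 0 carry 1
  0×2+1 = 1 → write 1
  1×2 = 2 → write 0 carry 1
  1×2+1 = 3 → write 1 carry 1
  remaining carry: 1

0b11010100101000011100000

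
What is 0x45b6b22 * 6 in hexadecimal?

0x1a2482cc

Multiply each base-16 digit by 6, carrying:
  2×6 = 12 → write c
  2×6 = 12 → write c
  b×6 = 66 → write 2 carry 4
  6×6+4 = 40 → write 8 carry 2
  b×6+2 = 68 → write 4 carry 4
  5×6+4 = 34 → write 2 carry 2
  4×6+2 = 26 → write a carry 1
  remaining carry: 1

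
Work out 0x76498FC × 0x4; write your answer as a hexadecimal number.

0x1D9263F0

Multiply each base-16 digit by 4, carrying:
  C×4 = 48 → write 0 carry 3
  F×4+3 = 63 → write F carry 3
  8×4+3 = 35 → write 3 carry 2
  9×4+2 = 38 → write 6 carry 2
  4×4+2 = 18 → write 2 carry 1
  6×4+1 = 25 → write 9 carry 1
  7×4+1 = 29 → write D carry 1
  remaining carry: 1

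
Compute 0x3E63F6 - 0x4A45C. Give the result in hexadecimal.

0x39BF9A

Subtract column by column in base 16:
  6-C → A (borrow)
  F-5-1 → 9
  3-4 → F (borrow)
  6-A-1 → B (borrow)
  E-4-1 → 9
  3-0 → 3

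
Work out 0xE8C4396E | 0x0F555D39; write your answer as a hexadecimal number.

0xEFD57D7F

OR each hex digit independently (no carries):
  E|0=E, 8|F=F, C|5=D, 4|5=5, 3|5=7, 9|D=D, 6|3=7, E|9=F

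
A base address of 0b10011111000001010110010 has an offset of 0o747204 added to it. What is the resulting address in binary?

0o747204 = 0b111100111010000100 in binary.
Add column by column in base 2, right to left:
  0+0 = 0
  1+0 = 1
  0+1 = 1
  0+0 = 0
  1+0 = 1
  1+0 = 1
  0+0 = 0
  1+1 = 0 carry 1
  0+0+1 = 1
  1+1 = 0 carry 1
  0+1+1 = 0 carry 1
  0+1+1 = 0 carry 1
  0+0+1 = 1
  0+0 = 0
  0+1 = 1
  1+1 = 0 carry 1
  1+1+1 = 1 carry 1
  1+1+1 = 1 carry 1
  1+0+1 = 0 carry 1
  1+0+1 = 0 carry 1
  0+0+1 = 1
  0+0 = 0
  1+0 = 1

0b10100110101000100110110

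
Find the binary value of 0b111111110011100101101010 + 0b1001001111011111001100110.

0b10001001101111011111010000

Add column by column in base 2, right to left:
  0+0 = 0
  1+1 = 0 carry 1
  0+1+1 = 0 carry 1
  1+0+1 = 0 carry 1
  0+0+1 = 1
  1+1 = 0 carry 1
  1+1+1 = 1 carry 1
  0+0+1 = 1
  1+0 = 1
  0+1 = 1
  0+1 = 1
  1+1 = 0 carry 1
  1+1+1 = 1 carry 1
  1+1+1 = 1 carry 1
  0+0+1 = 1
  0+1 = 1
  1+1 = 0 carry 1
  1+1+1 = 1 carry 1
  1+1+1 = 1 carry 1
  1+0+1 = 0 carry 1
  1+0+1 = 0 carry 1
  1+1+1 = 1 carry 1
  1+0+1 = 0 carry 1
  1+0+1 = 0 carry 1
  0+1+1 = 0 carry 1
  final carry 1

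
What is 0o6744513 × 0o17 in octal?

0o150145545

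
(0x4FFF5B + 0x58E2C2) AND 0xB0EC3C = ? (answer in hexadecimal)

Add column by column in base 16, right to left:
  B+2 = D
  5+C = 1 carry 1
  F+2+1 = 2 carry 1
  F+E+1 = E carry 1
  F+8+1 = 8 carry 1
  4+5+1 = A
Sum = 0xA8E21D; now AND with 0xB0EC3C:
  A&B=A, 8&0=0, E&E=E, 2&C=0, 1&3=1, D&C=C

0xA0E01C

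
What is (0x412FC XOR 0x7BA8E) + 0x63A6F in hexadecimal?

First 0x412FC XOR 0x7BA8E = 0x3A872.
Add column by column in base 16, right to left:
  2+F = 1 carry 1
  7+6+1 = E
  8+A = 2 carry 1
  A+3+1 = E
  3+6 = 9

0x9E2E1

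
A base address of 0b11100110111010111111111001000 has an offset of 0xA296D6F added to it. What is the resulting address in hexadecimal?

0x2706ED37

0b11100110111010111111111001000 = 0x1CDD7FC8 in hexadecimal.
Add column by column in base 16, right to left:
  8+F = 7 carry 1
  C+6+1 = 3 carry 1
  F+D+1 = D carry 1
  7+6+1 = E
  D+9 = 6 carry 1
  D+2+1 = 0 carry 1
  C+A+1 = 7 carry 1
  1+0+1 = 2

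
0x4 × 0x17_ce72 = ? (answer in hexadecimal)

0x5f39c8

Multiply each base-16 digit by 4, carrying:
  2×4 = 8 → write 8
  7×4 = 28 → write c carry 1
  e×4+1 = 57 → write 9 carry 3
  c×4+3 = 51 → write 3 carry 3
  7×4+3 = 31 → write f carry 1
  1×4+1 = 5 → write 5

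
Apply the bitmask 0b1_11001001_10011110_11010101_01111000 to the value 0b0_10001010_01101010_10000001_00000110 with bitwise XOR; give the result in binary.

0b101000011111101000101010001111110

XOR bit by bit (1 where the bits differ):
  010001010011010101000000100000110
^ 111001001100111101101010101111000
= 101000011111101000101010001111110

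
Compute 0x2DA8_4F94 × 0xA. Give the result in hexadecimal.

0x1C8931BC8

Multiply each base-16 digit by 10, carrying:
  4×10 = 40 → write 8 carry 2
  9×10+2 = 92 → write C carry 5
  F×10+5 = 155 → write B carry 9
  4×10+9 = 49 → write 1 carry 3
  8×10+3 = 83 → write 3 carry 5
  A×10+5 = 105 → write 9 carry 6
  D×10+6 = 136 → write 8 carry 8
  2×10+8 = 28 → write C carry 1
  remaining carry: 1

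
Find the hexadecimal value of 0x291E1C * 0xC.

Multiply each base-16 digit by 12, carrying:
  C×12 = 144 → write 0 carry 9
  1×12+9 = 21 → write 5 carry 1
  E×12+1 = 169 → write 9 carry 10
  1×12+10 = 22 → write 6 carry 1
  9×12+1 = 109 → write D carry 6
  2×12+6 = 30 → write E carry 1
  remaining carry: 1

0x1ED6950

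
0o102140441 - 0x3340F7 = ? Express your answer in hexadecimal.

0xD5802A

0o102140441 = 0x108C121 in hexadecimal.
Subtract column by column in base 16:
  1-7 → A (borrow)
  2-F-1 → 2 (borrow)
  1-0-1 → 0
  C-4 → 8
  8-3 → 5
  0-3 → D (borrow)
  1-0-1 → 0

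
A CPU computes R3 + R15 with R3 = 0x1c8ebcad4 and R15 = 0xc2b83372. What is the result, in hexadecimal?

0x28ba3fe46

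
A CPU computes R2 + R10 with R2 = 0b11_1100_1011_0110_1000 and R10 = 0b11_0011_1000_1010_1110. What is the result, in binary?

Add column by column in base 2, right to left:
  0+0 = 0
  0+1 = 1
  0+1 = 1
  1+1 = 0 carry 1
  0+0+1 = 1
  1+1 = 0 carry 1
  1+0+1 = 0 carry 1
  0+1+1 = 0 carry 1
  1+0+1 = 0 carry 1
  1+0+1 = 0 carry 1
  0+0+1 = 1
  1+1 = 0 carry 1
  0+1+1 = 0 carry 1
  0+1+1 = 0 carry 1
  1+0+1 = 0 carry 1
  1+0+1 = 0 carry 1
  1+1+1 = 1 carry 1
  1+1+1 = 1 carry 1
  final carry 1

0b1110000010000010110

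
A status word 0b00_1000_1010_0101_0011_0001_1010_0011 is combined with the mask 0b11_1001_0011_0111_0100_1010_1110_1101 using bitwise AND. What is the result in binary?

AND bit by bit (1 only where both bits are 1):
  001000101001010011000110100011
& 111001001101110100101011101101
= 001000001001010000000010100001

0b001000001001010000000010100001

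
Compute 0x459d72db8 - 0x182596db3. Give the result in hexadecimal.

Subtract column by column in base 16:
  8-3 → 5
  b-b → 0
  d-d → 0
  2-6 → c (borrow)
  7-9-1 → d (borrow)
  d-5-1 → 7
  9-2 → 7
  5-8 → d (borrow)
  4-1-1 → 2

0x2d77dc005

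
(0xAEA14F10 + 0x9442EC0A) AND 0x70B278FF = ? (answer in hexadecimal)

Add column by column in base 16, right to left:
  0+A = A
  1+0 = 1
  F+C = B carry 1
  4+E+1 = 3 carry 1
  1+2+1 = 4
  A+4 = E
  E+4 = 2 carry 1
  A+9+1 = 4 carry 1
  final carry 1
Sum = 0x142E43B1A; now AND with 0x70B278FF:
  1&0=0, 4&7=4, 2&0=0, E&B=A, 4&2=0, 3&7=3, B&8=8, 1&F=1, A&F=A

0x40A0381A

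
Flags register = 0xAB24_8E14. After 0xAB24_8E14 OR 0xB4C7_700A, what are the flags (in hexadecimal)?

0xBFE7FE1E

OR each hex digit independently (no carries):
  A|B=B, B|4=F, 2|C=E, 4|7=7, 8|7=F, E|0=E, 1|0=1, 4|A=E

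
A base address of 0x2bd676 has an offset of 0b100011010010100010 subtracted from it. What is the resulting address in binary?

0b1010011010000111010100

0x2bd676 = 0b1010111101011001110110 in binary.
Subtract column by column in base 2:
  0-0 → 0
  1-1 → 0
  1-0 → 1
  0-0 → 0
  1-0 → 1
  1-1 → 0
  1-0 → 1
  0-1 → 1 (borrow)
  0-0-1 → 1 (borrow)
  1-0-1 → 0
  1-1 → 0
  0-0 → 0
  1-1 → 0
  0-1 → 1 (borrow)
  1-0-1 → 0
  1-0 → 1
  1-0 → 1
  1-1 → 0
  0-0 → 0
  1-0 → 1
  0-0 → 0
  1-0 → 1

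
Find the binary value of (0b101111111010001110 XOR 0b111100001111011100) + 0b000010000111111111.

First 0b101111111010001110 XOR 0b111100001111011100 = 0b010011110101010010.
Add column by column in base 2, right to left:
  0+1 = 1
  1+1 = 0 carry 1
  0+1+1 = 0 carry 1
  0+1+1 = 0 carry 1
  1+1+1 = 1 carry 1
  0+1+1 = 0 carry 1
  1+1+1 = 1 carry 1
  0+1+1 = 0 carry 1
  1+1+1 = 1 carry 1
  0+0+1 = 1
  1+0 = 1
  1+0 = 1
  1+0 = 1
  1+1 = 0 carry 1
  0+0+1 = 1
  0+0 = 0
  1+0 = 1

0b10101111101010001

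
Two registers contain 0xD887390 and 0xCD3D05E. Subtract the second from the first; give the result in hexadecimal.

0xB4A332

Subtract column by column in base 16:
  0-E → 2 (borrow)
  9-5-1 → 3
  3-0 → 3
  7-D → A (borrow)
  8-3-1 → 4
  8-D → B (borrow)
  D-C-1 → 0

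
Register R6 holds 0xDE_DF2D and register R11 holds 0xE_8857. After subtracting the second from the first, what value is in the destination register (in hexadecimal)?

0xD056D6

Subtract column by column in base 16:
  D-7 → 6
  2-5 → D (borrow)
  F-8-1 → 6
  D-8 → 5
  E-E → 0
  D-0 → D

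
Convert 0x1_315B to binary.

Expand each hex digit to 4 bits: 1=0001 3=0011 1=0001 5=0101 B=1011.

0b10011000101011011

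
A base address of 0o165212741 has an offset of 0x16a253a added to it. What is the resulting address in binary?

0b11001111110011101100011011

0o165212741 = 0b1110101010001010111100001 in binary.
0x16a253a = 0b1011010100010010100111010 in binary.
Add column by column in base 2, right to left:
  1+0 = 1
  0+1 = 1
  0+0 = 0
  0+1 = 1
  0+1 = 1
  1+1 = 0 carry 1
  1+0+1 = 0 carry 1
  1+0+1 = 0 carry 1
  1+1+1 = 1 carry 1
  0+0+1 = 1
  1+1 = 0 carry 1
  0+0+1 = 1
  1+0 = 1
  0+1 = 1
  0+0 = 0
  0+0 = 0
  1+0 = 1
  0+1 = 1
  1+0 = 1
  0+1 = 1
  1+0 = 1
  0+1 = 1
  1+1 = 0 carry 1
  1+0+1 = 0 carry 1
  1+1+1 = 1 carry 1
  final carry 1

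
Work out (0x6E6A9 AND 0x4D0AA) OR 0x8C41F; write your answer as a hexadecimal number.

0xCC4BF

0x6E6A9 AND 0x4D0AA = 0x4C0A8.
Then OR with 0x8C41F.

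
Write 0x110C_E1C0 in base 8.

0o2103160700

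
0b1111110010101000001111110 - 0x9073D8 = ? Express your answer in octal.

0o132156246

0b1111110010101000001111110 = 0o176250176 in octal.
0x9073D8 = 0o44071730 in octal.
Subtract column by column in base 8:
  6-0 → 6
  7-3 → 4
  1-7 → 2 (borrow)
  0-1-1 → 6 (borrow)
  5-7-1 → 5 (borrow)
  2-0-1 → 1
  6-4 → 2
  7-4 → 3
  1-0 → 1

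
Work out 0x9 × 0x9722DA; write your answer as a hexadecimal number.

0x55039AA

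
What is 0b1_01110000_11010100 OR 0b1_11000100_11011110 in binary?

0b11111010011011110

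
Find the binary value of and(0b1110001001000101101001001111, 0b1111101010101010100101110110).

0b1110001000000000100001000110

AND bit by bit (1 only where both bits are 1):
  1110001001000101101001001111
& 1111101010101010100101110110
= 1110001000000000100001000110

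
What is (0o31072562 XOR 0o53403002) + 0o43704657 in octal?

0o126376437

First 0o31072562 XOR 0o53403002 = 0o62471560.
Add column by column in base 8, right to left:
  0+7 = 7
  6+5 = 3 carry 1
  5+6+1 = 4 carry 1
  1+4+1 = 6
  7+0 = 7
  4+7 = 3 carry 1
  2+3+1 = 6
  6+4 = 2 carry 1
  final carry 1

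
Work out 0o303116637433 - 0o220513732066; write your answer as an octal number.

Subtract column by column in base 8:
  3-6 → 5 (borrow)
  3-6-1 → 4 (borrow)
  4-0-1 → 3
  7-2 → 5
  3-3 → 0
  6-7 → 7 (borrow)
  6-3-1 → 2
  1-1 → 0
  1-5 → 4 (borrow)
  3-0-1 → 2
  0-2 → 6 (borrow)
  3-2-1 → 0

0o62402705345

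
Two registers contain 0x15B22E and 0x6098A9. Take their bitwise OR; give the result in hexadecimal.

0x75BAAF

OR each hex digit independently (no carries):
  1|6=7, 5|0=5, B|9=B, 2|8=A, 2|A=A, E|9=F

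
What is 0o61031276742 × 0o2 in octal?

Multiply each base-8 digit by 2, carrying:
  2×2 = 4 → write 4
  4×2 = 8 → write 0 carry 1
  7×2+1 = 15 → write 7 carry 1
  6×2+1 = 13 → write 5 carry 1
  7×2+1 = 15 → write 7 carry 1
  2×2+1 = 5 → write 5
  1×2 = 2 → write 2
  3×2 = 6 → write 6
  0×2 = 0 → write 0
  1×2 = 2 → write 2
  6×2 = 12 → write 4 carry 1
  remaining carry: 1

0o142062575704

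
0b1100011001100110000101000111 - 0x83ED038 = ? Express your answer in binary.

0b100001001111001000100001111

0x83ED038 = 0b1000001111101101000000111000 in binary.
Subtract column by column in base 2:
  1-0 → 1
  1-0 → 1
  1-0 → 1
  0-1 → 1 (borrow)
  0-1-1 → 0 (borrow)
  0-1-1 → 0 (borrow)
  1-0-1 → 0
  0-0 → 0
  1-0 → 1
  0-0 → 0
  0-0 → 0
  0-0 → 0
  0-1 → 1 (borrow)
  1-0-1 → 0
  1-1 → 0
  0-1 → 1 (borrow)
  0-0-1 → 1 (borrow)
  1-1-1 → 1 (borrow)
  1-1-1 → 1 (borrow)
  0-1-1 → 0 (borrow)
  0-1-1 → 0 (borrow)
  1-1-1 → 1 (borrow)
  1-0-1 → 0
  0-0 → 0
  0-0 → 0
  0-0 → 0
  1-0 → 1
  1-1 → 0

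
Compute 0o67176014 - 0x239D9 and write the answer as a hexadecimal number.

0xDAC233

0o67176014 = 0xDCFC0C in hexadecimal.
Subtract column by column in base 16:
  C-9 → 3
  0-D → 3 (borrow)
  C-9-1 → 2
  F-3 → C
  C-2 → A
  D-0 → D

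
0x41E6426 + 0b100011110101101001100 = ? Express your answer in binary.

0b100001100000100111101110010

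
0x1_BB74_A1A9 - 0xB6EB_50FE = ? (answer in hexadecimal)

0x1048950AB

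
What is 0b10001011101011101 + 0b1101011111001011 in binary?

Add column by column in base 2, right to left:
  1+1 = 0 carry 1
  0+1+1 = 0 carry 1
  1+0+1 = 0 carry 1
  1+1+1 = 1 carry 1
  1+0+1 = 0 carry 1
  0+0+1 = 1
  1+1 = 0 carry 1
  0+1+1 = 0 carry 1
  1+1+1 = 1 carry 1
  1+1+1 = 1 carry 1
  1+1+1 = 1 carry 1
  0+0+1 = 1
  1+1 = 0 carry 1
  0+0+1 = 1
  0+1 = 1
  0+1 = 1
  1+0 = 1

0b11110111100101000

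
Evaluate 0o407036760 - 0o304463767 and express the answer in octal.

0o102352771

Subtract column by column in base 8:
  0-7 → 1 (borrow)
  6-6-1 → 7 (borrow)
  7-7-1 → 7 (borrow)
  6-3-1 → 2
  3-6 → 5 (borrow)
  0-4-1 → 3 (borrow)
  7-4-1 → 2
  0-0 → 0
  4-3 → 1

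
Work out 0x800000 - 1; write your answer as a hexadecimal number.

0x7FFFFF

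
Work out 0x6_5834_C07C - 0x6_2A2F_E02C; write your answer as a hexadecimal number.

Subtract column by column in base 16:
  C-C → 0
  7-2 → 5
  0-0 → 0
  C-E → E (borrow)
  4-F-1 → 4 (borrow)
  3-2-1 → 0
  8-A → E (borrow)
  5-2-1 → 2
  6-6 → 0

0x2E04E050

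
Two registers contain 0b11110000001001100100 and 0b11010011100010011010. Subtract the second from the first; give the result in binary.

Subtract column by column in base 2:
  0-0 → 0
  0-1 → 1 (borrow)
  1-0-1 → 0
  0-1 → 1 (borrow)
  0-1-1 → 0 (borrow)
  1-0-1 → 0
  1-0 → 1
  0-1 → 1 (borrow)
  0-0-1 → 1 (borrow)
  1-0-1 → 0
  0-0 → 0
  0-1 → 1 (borrow)
  0-1-1 → 0 (borrow)
  0-1-1 → 0 (borrow)
  0-0-1 → 1 (borrow)
  0-0-1 → 1 (borrow)
  1-1-1 → 1 (borrow)
  1-0-1 → 0
  1-1 → 0
  1-1 → 0

0b11100100111001010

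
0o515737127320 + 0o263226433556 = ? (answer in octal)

0o1001165563076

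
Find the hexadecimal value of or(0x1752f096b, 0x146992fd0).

OR each hex digit independently (no carries):
  1|1=1, 7|4=7, 5|6=7, 2|9=b, f|9=f, 0|2=2, 9|f=f, 6|d=f, b|0=b

0x177bf2ffb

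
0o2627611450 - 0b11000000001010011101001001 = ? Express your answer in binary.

0b10011010111100110101111011111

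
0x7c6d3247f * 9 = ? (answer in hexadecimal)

Multiply each base-16 digit by 9, carrying:
  f×9 = 135 → write 7 carry 8
  7×9+8 = 71 → write 7 carry 4
  4×9+4 = 40 → write 8 carry 2
  2×9+2 = 20 → write 4 carry 1
  3×9+1 = 28 → write c carry 1
  d×9+1 = 118 → write 6 carry 7
  6×9+7 = 61 → write d carry 3
  c×9+3 = 111 → write f carry 6
  7×9+6 = 69 → write 5 carry 4
  remaining carry: 4

0x45fd6c4877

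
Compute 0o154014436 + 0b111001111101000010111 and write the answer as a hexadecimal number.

0o154014436 = 0x1B0191E in hexadecimal.
0b111001111101000010111 = 0x1CFA17 in hexadecimal.
Add column by column in base 16, right to left:
  E+7 = 5 carry 1
  1+1+1 = 3
  9+A = 3 carry 1
  1+F+1 = 1 carry 1
  0+C+1 = D
  B+1 = C
  1+0 = 1

0x1CD1335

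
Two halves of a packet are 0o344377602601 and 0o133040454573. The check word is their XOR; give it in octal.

0o277337256372

XOR each oct digit independently (no carries):
  3^1=2, 4^3=7, 4^3=7, 3^0=3, 7^4=3, 7^0=7, 6^4=2, 0^5=5, 2^4=6, 6^5=3, 0^7=7, 1^3=2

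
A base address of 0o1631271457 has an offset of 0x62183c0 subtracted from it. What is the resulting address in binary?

0b1000010000111110111101101111

0o1631271457 = 0b1110011001010111001100101111 in binary.
0x62183c0 = 0b110001000011000001111000000 in binary.
Subtract column by column in base 2:
  1-0 → 1
  1-0 → 1
  1-0 → 1
  1-0 → 1
  0-0 → 0
  1-0 → 1
  0-1 → 1 (borrow)
  0-1-1 → 0 (borrow)
  1-1-1 → 1 (borrow)
  1-1-1 → 1 (borrow)
  0-0-1 → 1 (borrow)
  0-0-1 → 1 (borrow)
  1-0-1 → 0
  1-0 → 1
  1-0 → 1
  0-1 → 1 (borrow)
  1-1-1 → 1 (borrow)
  0-0-1 → 1 (borrow)
  1-0-1 → 0
  0-0 → 0
  0-0 → 0
  1-1 → 0
  1-0 → 1
  0-0 → 0
  0-0 → 0
  1-1 → 0
  1-1 → 0
  1-0 → 1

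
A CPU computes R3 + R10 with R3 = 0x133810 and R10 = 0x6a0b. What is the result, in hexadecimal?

Add column by column in base 16, right to left:
  0+b = b
  1+0 = 1
  8+a = 2 carry 1
  3+6+1 = a
  3+0 = 3
  1+0 = 1

0x13a21b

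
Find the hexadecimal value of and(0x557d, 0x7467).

0x5465

AND each hex digit independently (no carries):
  5&7=5, 5&4=4, 7&6=6, d&7=5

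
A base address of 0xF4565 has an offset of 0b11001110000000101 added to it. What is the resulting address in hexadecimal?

0b11001110000000101 = 0x19C05 in hexadecimal.
Add column by column in base 16, right to left:
  5+5 = A
  6+0 = 6
  5+C = 1 carry 1
  4+9+1 = E
  F+1 = 0 carry 1
  final carry 1

0x10E16A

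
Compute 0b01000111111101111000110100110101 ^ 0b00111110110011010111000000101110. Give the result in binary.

0b01111001001110101111110100011011

XOR bit by bit (1 where the bits differ):
  01000111111101111000110100110101
^ 00111110110011010111000000101110
= 01111001001110101111110100011011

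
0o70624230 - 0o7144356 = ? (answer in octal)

Subtract column by column in base 8:
  0-6 → 2 (borrow)
  3-5-1 → 5 (borrow)
  2-3-1 → 6 (borrow)
  4-4-1 → 7 (borrow)
  2-4-1 → 5 (borrow)
  6-1-1 → 4
  0-7 → 1 (borrow)
  7-0-1 → 6

0o61457652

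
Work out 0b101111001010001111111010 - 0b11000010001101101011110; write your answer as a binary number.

0b10110111000100010011100

Subtract column by column in base 2:
  0-0 → 0
  1-1 → 0
  0-1 → 1 (borrow)
  1-1-1 → 1 (borrow)
  1-1-1 → 1 (borrow)
  1-0-1 → 0
  1-1 → 0
  1-0 → 1
  1-1 → 0
  1-1 → 0
  0-0 → 0
  0-1 → 1 (borrow)
  0-1-1 → 0 (borrow)
  1-0-1 → 0
  0-0 → 0
  1-0 → 1
  0-1 → 1 (borrow)
  0-0-1 → 1 (borrow)
  1-0-1 → 0
  1-0 → 1
  1-0 → 1
  1-1 → 0
  0-1 → 1 (borrow)
  1-0-1 → 0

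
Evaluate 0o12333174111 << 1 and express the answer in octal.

1 bits is not a whole number of base-8 digits; in binary: 1010011011011001111100001001001 << 1 = 10100110110110011111000010010010.

0o24666370222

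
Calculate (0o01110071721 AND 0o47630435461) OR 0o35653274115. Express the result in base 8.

0o01110071721 AND 0o47630435461 = 0o01010031421.
Then OR with 0o35653274115.

0o35653275535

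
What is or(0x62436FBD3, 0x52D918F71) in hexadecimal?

OR each hex digit independently (no carries):
  6|5=7, 2|2=2, 4|D=D, 3|9=B, 6|1=7, F|8=F, B|F=F, D|7=F, 3|1=3

0x72DB7FFF3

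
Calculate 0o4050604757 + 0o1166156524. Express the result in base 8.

0o5236763503

Add column by column in base 8, right to left:
  7+4 = 3 carry 1
  5+2+1 = 0 carry 1
  7+5+1 = 5 carry 1
  4+6+1 = 3 carry 1
  0+5+1 = 6
  6+1 = 7
  0+6 = 6
  5+6 = 3 carry 1
  0+1+1 = 2
  4+1 = 5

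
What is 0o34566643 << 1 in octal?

0o71355506

1 bits is not a whole number of base-8 digits; in binary: 11100101110110110100011 << 1 = 111001011101101101000110.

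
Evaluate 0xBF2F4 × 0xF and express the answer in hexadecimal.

Multiply each base-16 digit by 15, carrying:
  4×15 = 60 → write C carry 3
  F×15+3 = 228 → write 4 carry 14
  2×15+14 = 44 → write C carry 2
  F×15+2 = 227 → write 3 carry 14
  B×15+14 = 179 → write 3 carry 11
  remaining carry: B

0xB33C4C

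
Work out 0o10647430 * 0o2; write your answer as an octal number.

0o21517060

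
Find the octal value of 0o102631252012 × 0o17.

0o1751773766226

Multiply each base-8 digit by 15, carrying:
  2×15 = 30 → write 6 carry 3
  1×15+3 = 18 → write 2 carry 2
  0×15+2 = 2 → write 2
  2×15 = 30 → write 6 carry 3
  5×15+3 = 78 → write 6 carry 9
  2×15+9 = 39 → write 7 carry 4
  1×15+4 = 19 → write 3 carry 2
  3×15+2 = 47 → write 7 carry 5
  6×15+5 = 95 → write 7 carry 11
  2×15+11 = 41 → write 1 carry 5
  0×15+5 = 5 → write 5
  1×15 = 15 → write 7 carry 1
  remaining carry: 1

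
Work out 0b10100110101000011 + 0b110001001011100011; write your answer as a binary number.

Add column by column in base 2, right to left:
  1+1 = 0 carry 1
  1+1+1 = 1 carry 1
  0+0+1 = 1
  0+0 = 0
  0+0 = 0
  0+1 = 1
  1+1 = 0 carry 1
  0+1+1 = 0 carry 1
  1+0+1 = 0 carry 1
  0+1+1 = 0 carry 1
  1+0+1 = 0 carry 1
  1+0+1 = 0 carry 1
  0+1+1 = 0 carry 1
  0+0+1 = 1
  1+0 = 1
  0+0 = 0
  1+1 = 0 carry 1
  0+1+1 = 0 carry 1
  final carry 1

0b1000110000000100110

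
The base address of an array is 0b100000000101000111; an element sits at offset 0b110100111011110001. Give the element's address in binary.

Add column by column in base 2, right to left:
  1+1 = 0 carry 1
  1+0+1 = 0 carry 1
  1+0+1 = 0 carry 1
  0+0+1 = 1
  0+1 = 1
  0+1 = 1
  1+1 = 0 carry 1
  0+1+1 = 0 carry 1
  1+0+1 = 0 carry 1
  0+1+1 = 0 carry 1
  0+1+1 = 0 carry 1
  0+1+1 = 0 carry 1
  0+0+1 = 1
  0+0 = 0
  0+1 = 1
  0+0 = 0
  0+1 = 1
  1+1 = 0 carry 1
  final carry 1

0b1010101000000111000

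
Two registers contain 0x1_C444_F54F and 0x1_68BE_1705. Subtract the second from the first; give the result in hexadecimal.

0x5B86DE4A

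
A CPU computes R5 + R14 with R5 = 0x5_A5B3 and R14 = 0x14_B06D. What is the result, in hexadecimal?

0x1A5620

Add column by column in base 16, right to left:
  3+D = 0 carry 1
  B+6+1 = 2 carry 1
  5+0+1 = 6
  A+B = 5 carry 1
  5+4+1 = A
  0+1 = 1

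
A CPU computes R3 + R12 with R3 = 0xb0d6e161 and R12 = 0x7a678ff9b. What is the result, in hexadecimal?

0x8574fe0fc

Add column by column in base 16, right to left:
  1+b = c
  6+9 = f
  1+f = 0 carry 1
  e+f+1 = e carry 1
  6+8+1 = f
  d+7 = 4 carry 1
  0+6+1 = 7
  b+a = 5 carry 1
  0+7+1 = 8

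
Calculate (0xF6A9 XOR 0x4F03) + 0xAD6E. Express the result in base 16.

First 0xF6A9 XOR 0x4F03 = 0xB9AA.
Add column by column in base 16, right to left:
  A+E = 8 carry 1
  A+6+1 = 1 carry 1
  9+D+1 = 7 carry 1
  B+A+1 = 6 carry 1
  final carry 1

0x16718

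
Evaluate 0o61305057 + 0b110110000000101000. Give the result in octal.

0b110110000000101000 = 0o660050 in octal.
Add column by column in base 8, right to left:
  7+0 = 7
  5+5 = 2 carry 1
  0+0+1 = 1
  5+0 = 5
  0+6 = 6
  3+6 = 1 carry 1
  1+0+1 = 2
  6+0 = 6

0o62165127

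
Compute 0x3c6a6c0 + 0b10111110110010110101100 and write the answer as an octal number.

0o411406154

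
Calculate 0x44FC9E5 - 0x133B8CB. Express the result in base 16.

0x31C111A

Subtract column by column in base 16:
  5-B → A (borrow)
  E-C-1 → 1
  9-8 → 1
  C-B → 1
  F-3 → C
  4-3 → 1
  4-1 → 3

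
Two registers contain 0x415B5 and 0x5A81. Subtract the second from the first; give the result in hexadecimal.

Subtract column by column in base 16:
  5-1 → 4
  B-8 → 3
  5-A → B (borrow)
  1-5-1 → B (borrow)
  4-0-1 → 3

0x3BB34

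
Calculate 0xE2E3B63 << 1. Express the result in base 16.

0x1C5C76C6

1 bits is not a whole number of base-16 digits; in binary: 1110001011100011101101100011 << 1 = 11100010111000111011011000110.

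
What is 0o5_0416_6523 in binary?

0b101000100001110110101010011

Each octal digit is 3 bits: 5=101 0=000 4=100 1=001 6=110 6=110 5=101 2=010 3=011.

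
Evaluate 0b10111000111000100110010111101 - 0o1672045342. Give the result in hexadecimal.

0x83401DB

0b10111000111000100110010111101 = 0x171C4CBD in hexadecimal.
0o1672045342 = 0xEE84AE2 in hexadecimal.
Subtract column by column in base 16:
  D-2 → B
  B-E → D (borrow)
  C-A-1 → 1
  4-4 → 0
  C-8 → 4
  1-E → 3 (borrow)
  7-E-1 → 8 (borrow)
  1-0-1 → 0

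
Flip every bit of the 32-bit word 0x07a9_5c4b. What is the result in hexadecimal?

Each hex digit d becomes f−d:
  0→f, 7→8, a→5, 9→6, 5→a, c→3, 4→b, b→4

0xf856a3b4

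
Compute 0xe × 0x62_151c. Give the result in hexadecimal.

Multiply each base-16 digit by 14, carrying:
  c×14 = 168 → write 8 carry 10
  1×14+10 = 24 → write 8 carry 1
  5×14+1 = 71 → write 7 carry 4
  1×14+4 = 18 → write 2 carry 1
  2×14+1 = 29 → write d carry 1
  6×14+1 = 85 → write 5 carry 5
  remaining carry: 5

0x55d2788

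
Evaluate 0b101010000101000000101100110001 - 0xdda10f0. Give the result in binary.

0b11100001110011111101001000001

0xdda10f0 = 0b1101110110100001000011110000 in binary.
Subtract column by column in base 2:
  1-0 → 1
  0-0 → 0
  0-0 → 0
  0-0 → 0
  1-1 → 0
  1-1 → 0
  0-1 → 1 (borrow)
  0-1-1 → 0 (borrow)
  1-0-1 → 0
  1-0 → 1
  0-0 → 0
  1-0 → 1
  0-1 → 1 (borrow)
  0-0-1 → 1 (borrow)
  0-0-1 → 1 (borrow)
  0-0-1 → 1 (borrow)
  0-0-1 → 1 (borrow)
  0-1-1 → 0 (borrow)
  1-0-1 → 0
  0-1 → 1 (borrow)
  1-1-1 → 1 (borrow)
  0-0-1 → 1 (borrow)
  0-1-1 → 0 (borrow)
  0-1-1 → 0 (borrow)
  0-1-1 → 0 (borrow)
  1-0-1 → 0
  0-1 → 1 (borrow)
  1-1-1 → 1 (borrow)
  0-0-1 → 1 (borrow)
  1-0-1 → 0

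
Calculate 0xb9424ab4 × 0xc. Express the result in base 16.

0x8af1b8070

Multiply each base-16 digit by 12, carrying:
  4×12 = 48 → write 0 carry 3
  b×12+3 = 135 → write 7 carry 8
  a×12+8 = 128 → write 0 carry 8
  4×12+8 = 56 → write 8 carry 3
  2×12+3 = 27 → write b carry 1
  4×12+1 = 49 → write 1 carry 3
  9×12+3 = 111 → write f carry 6
  b×12+6 = 138 → write a carry 8
  remaining carry: 8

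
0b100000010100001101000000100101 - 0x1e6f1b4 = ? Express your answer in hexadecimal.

0x1e69de71

0b100000010100001101000000100101 = 0x2050d025 in hexadecimal.
Subtract column by column in base 16:
  5-4 → 1
  2-b → 7 (borrow)
  0-1-1 → e (borrow)
  d-f-1 → d (borrow)
  0-6-1 → 9 (borrow)
  5-e-1 → 6 (borrow)
  0-1-1 → e (borrow)
  2-0-1 → 1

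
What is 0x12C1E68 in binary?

0b1001011000001111001101000

Expand each hex digit to 4 bits: 1=0001 2=0010 C=1100 1=0001 E=1110 6=0110 8=1000.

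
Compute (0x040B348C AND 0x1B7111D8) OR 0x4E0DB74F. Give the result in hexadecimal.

0x4E0DB7CF

0x040B348C AND 0x1B7111D8 = 0x00011088.
Then OR with 0x4E0DB74F.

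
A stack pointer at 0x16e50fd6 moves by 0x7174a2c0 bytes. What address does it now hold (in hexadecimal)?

Add column by column in base 16, right to left:
  6+0 = 6
  d+c = 9 carry 1
  f+2+1 = 2 carry 1
  0+a+1 = b
  5+4 = 9
  e+7 = 5 carry 1
  6+1+1 = 8
  1+7 = 8

0x8859b296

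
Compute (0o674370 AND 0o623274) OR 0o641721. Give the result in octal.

0o674370 AND 0o623274 = 0o620270.
Then OR with 0o641721.

0o661771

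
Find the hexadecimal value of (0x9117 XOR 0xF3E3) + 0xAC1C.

0x10F10

First 0x9117 XOR 0xF3E3 = 0x62F4.
Add column by column in base 16, right to left:
  4+C = 0 carry 1
  F+1+1 = 1 carry 1
  2+C+1 = F
  6+A = 0 carry 1
  final carry 1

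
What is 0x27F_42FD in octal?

0o237641375

Expand each hex digit to 4 bits: 2=0010 7=0111 F=1111 4=0100 2=0010 F=1111 D=1101.
Group the bits in threes: 010 011 111 110 100 001 011 111 101 → 237641375.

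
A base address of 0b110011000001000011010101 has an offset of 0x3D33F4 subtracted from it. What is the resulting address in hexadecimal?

0x8EDCE1

0b110011000001000011010101 = 0xCC10D5 in hexadecimal.
Subtract column by column in base 16:
  5-4 → 1
  D-F → E (borrow)
  0-3-1 → C (borrow)
  1-3-1 → D (borrow)
  C-D-1 → E (borrow)
  C-3-1 → 8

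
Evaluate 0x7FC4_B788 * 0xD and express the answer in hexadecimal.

Multiply each base-16 digit by 13, carrying:
  8×13 = 104 → write 8 carry 6
  8×13+6 = 110 → write E carry 6
  7×13+6 = 97 → write 1 carry 6
  B×13+6 = 149 → write 5 carry 9
  4×13+9 = 61 → write D carry 3
  C×13+3 = 159 → write F carry 9
  F×13+9 = 204 → write C carry 12
  7×13+12 = 103 → write 7 carry 6
  remaining carry: 6

0x67CFD51E8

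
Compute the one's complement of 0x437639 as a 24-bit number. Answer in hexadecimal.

Each hex digit d becomes f−d:
  4→b, 3→c, 7→8, 6→9, 3→c, 9→6

0xbc89c6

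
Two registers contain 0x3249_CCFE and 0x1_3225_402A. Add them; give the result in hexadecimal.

0x1646F0D28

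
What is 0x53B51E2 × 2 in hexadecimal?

Multiply each base-16 digit by 2, carrying:
  2×2 = 4 → write 4
  E×2 = 28 → write C carry 1
  1×2+1 = 3 → write 3
  5×2 = 10 → write A
  B×2 = 22 → write 6 carry 1
  3×2+1 = 7 → write 7
  5×2 = 10 → write A

0xA76A3C4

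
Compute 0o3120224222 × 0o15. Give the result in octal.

0o51023607552

Multiply each base-8 digit by 13, carrying:
  2×13 = 26 → write 2 carry 3
  2×13+3 = 29 → write 5 carry 3
  2×13+3 = 29 → write 5 carry 3
  4×13+3 = 55 → write 7 carry 6
  2×13+6 = 32 → write 0 carry 4
  2×13+4 = 30 → write 6 carry 3
  0×13+3 = 3 → write 3
  2×13 = 26 → write 2 carry 3
  1×13+3 = 16 → write 0 carry 2
  3×13+2 = 41 → write 1 carry 5
  remaining carry: 5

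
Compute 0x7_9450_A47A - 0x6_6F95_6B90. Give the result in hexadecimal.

0x124BB38EA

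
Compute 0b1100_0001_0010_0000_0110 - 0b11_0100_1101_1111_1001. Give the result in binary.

0b10001100010000001101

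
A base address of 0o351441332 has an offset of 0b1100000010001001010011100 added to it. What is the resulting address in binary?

0o351441332 = 0b11101001100100001011011010 in binary.
Add column by column in base 2, right to left:
  0+0 = 0
  1+0 = 1
  0+1 = 1
  1+1 = 0 carry 1
  1+1+1 = 1 carry 1
  0+0+1 = 1
  1+0 = 1
  1+1 = 0 carry 1
  0+0+1 = 1
  1+1 = 0 carry 1
  0+0+1 = 1
  0+0 = 0
  0+1 = 1
  0+0 = 0
  1+0 = 1
  0+0 = 0
  0+1 = 1
  1+0 = 1
  1+0 = 1
  0+0 = 0
  0+0 = 0
  1+0 = 1
  0+0 = 0
  1+1 = 0 carry 1
  1+1+1 = 1 carry 1
  1+0+1 = 0 carry 1
  final carry 1

0b101001001110101010101110110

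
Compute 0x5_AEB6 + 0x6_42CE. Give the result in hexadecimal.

0xBF184

Add column by column in base 16, right to left:
  6+E = 4 carry 1
  B+C+1 = 8 carry 1
  E+2+1 = 1 carry 1
  A+4+1 = F
  5+6 = B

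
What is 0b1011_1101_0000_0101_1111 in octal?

Group the bits in threes: 010 111 101 000 001 011 111 → 2750137.

0o2750137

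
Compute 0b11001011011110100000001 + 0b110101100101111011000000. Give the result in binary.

Add column by column in base 2, right to left:
  1+0 = 1
  0+0 = 0
  0+0 = 0
  0+0 = 0
  0+0 = 0
  0+0 = 0
  0+1 = 1
  0+1 = 1
  1+0 = 1
  0+1 = 1
  1+1 = 0 carry 1
  1+1+1 = 1 carry 1
  1+1+1 = 1 carry 1
  1+0+1 = 0 carry 1
  0+1+1 = 0 carry 1
  1+0+1 = 0 carry 1
  1+0+1 = 0 carry 1
  0+1+1 = 0 carry 1
  1+1+1 = 1 carry 1
  0+0+1 = 1
  0+1 = 1
  1+0 = 1
  1+1 = 0 carry 1
  0+1+1 = 0 carry 1
  final carry 1

0b1001111000001101111000001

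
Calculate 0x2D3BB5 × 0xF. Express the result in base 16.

0x2A67F9B

Multiply each base-16 digit by 15, carrying:
  5×15 = 75 → write B carry 4
  B×15+4 = 169 → write 9 carry 10
  B×15+10 = 175 → write F carry 10
  3×15+10 = 55 → write 7 carry 3
  D×15+3 = 198 → write 6 carry 12
  2×15+12 = 42 → write A carry 2
  remaining carry: 2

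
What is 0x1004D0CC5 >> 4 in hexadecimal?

Shifting right by 4 bits = 1 hex digit: drop the last 1.

0x1004D0CC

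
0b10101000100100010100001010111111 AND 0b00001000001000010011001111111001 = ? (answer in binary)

0b00001000000000010000001010111001

AND bit by bit (1 only where both bits are 1):
  10101000100100010100001010111111
& 00001000001000010011001111111001
= 00001000000000010000001010111001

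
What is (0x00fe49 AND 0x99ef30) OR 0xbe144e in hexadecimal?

0xbefe4e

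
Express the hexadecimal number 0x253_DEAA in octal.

Expand each hex digit to 4 bits: 2=0010 5=0101 3=0011 D=1101 E=1110 A=1010 A=1010.
Group the bits in threes: 010 010 100 111 101 111 010 101 010 → 224757252.

0o224757252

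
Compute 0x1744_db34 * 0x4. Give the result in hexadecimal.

0x5d136cd0

Multiply each base-16 digit by 4, carrying:
  4×4 = 16 → write 0 carry 1
  3×4+1 = 13 → write d
  b×4 = 44 → write c carry 2
  d×4+2 = 54 → write 6 carry 3
  4×4+3 = 19 → write 3 carry 1
  4×4+1 = 17 → write 1 carry 1
  7×4+1 = 29 → write d carry 1
  1×4+1 = 5 → write 5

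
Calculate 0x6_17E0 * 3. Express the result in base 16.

0x1247A0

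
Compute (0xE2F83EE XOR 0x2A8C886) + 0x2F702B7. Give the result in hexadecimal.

First 0xE2F83EE XOR 0x2A8C886 = 0xC874B68.
Add column by column in base 16, right to left:
  8+7 = F
  6+B = 1 carry 1
  B+2+1 = E
  4+0 = 4
  7+7 = E
  8+F = 7 carry 1
  C+2+1 = F

0xF7E4E1F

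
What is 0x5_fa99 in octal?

Expand each hex digit to 4 bits: 5=0101 f=1111 a=1010 9=1001 9=1001.
Group the bits in threes: 001 011 111 101 010 011 001 → 1375231.

0o1375231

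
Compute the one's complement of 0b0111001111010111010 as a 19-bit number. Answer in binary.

0b1000110000101000101

Invert each bit: 0111001111010111010 → 1000110000101000101.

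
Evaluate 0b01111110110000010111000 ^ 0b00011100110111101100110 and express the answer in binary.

0b01100010000111111011110

XOR bit by bit (1 where the bits differ):
  01111110110000010111000
^ 00011100110111101100110
= 01100010000111111011110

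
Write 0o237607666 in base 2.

0b10011111110000111110110110

Each octal digit is 3 bits: 2=010 3=011 7=111 6=110 0=000 7=111 6=110 6=110 6=110.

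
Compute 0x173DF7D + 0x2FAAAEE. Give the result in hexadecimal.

0x46E8A6B

Add column by column in base 16, right to left:
  D+E = B carry 1
  7+E+1 = 6 carry 1
  F+A+1 = A carry 1
  D+A+1 = 8 carry 1
  3+A+1 = E
  7+F = 6 carry 1
  1+2+1 = 4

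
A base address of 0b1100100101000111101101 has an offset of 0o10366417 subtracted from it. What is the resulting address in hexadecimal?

0x1064DE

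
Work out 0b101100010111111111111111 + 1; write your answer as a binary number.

0b101100011000000000000000

The trailing 15 digits are 1 (max in base 2), so adding 1 cascades: they roll to 0 and the next digit up increments.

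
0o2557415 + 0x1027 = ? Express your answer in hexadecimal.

0o2557415 = 0xADF0D in hexadecimal.
Add column by column in base 16, right to left:
  D+7 = 4 carry 1
  0+2+1 = 3
  F+0 = F
  D+1 = E
  A+0 = A

0xAEF34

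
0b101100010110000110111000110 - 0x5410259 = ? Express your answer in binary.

0b10010100000101101101101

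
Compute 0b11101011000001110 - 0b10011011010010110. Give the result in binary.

Subtract column by column in base 2:
  0-0 → 0
  1-1 → 0
  1-1 → 0
  1-0 → 1
  0-1 → 1 (borrow)
  0-0-1 → 1 (borrow)
  0-0-1 → 1 (borrow)
  0-1-1 → 0 (borrow)
  0-0-1 → 1 (borrow)
  1-1-1 → 1 (borrow)
  1-1-1 → 1 (borrow)
  0-0-1 → 1 (borrow)
  1-1-1 → 1 (borrow)
  0-1-1 → 0 (borrow)
  1-0-1 → 0
  1-0 → 1
  1-1 → 0

0b1001111101111000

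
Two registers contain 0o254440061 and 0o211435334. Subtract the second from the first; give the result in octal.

0o43002525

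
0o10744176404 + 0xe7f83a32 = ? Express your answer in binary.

0b100101111100010010011011100110110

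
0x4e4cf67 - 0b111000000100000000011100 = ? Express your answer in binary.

0x4e4cf67 = 0b100111001001100111101100111 in binary.
Subtract column by column in base 2:
  1-0 → 1
  1-0 → 1
  1-1 → 0
  0-1 → 1 (borrow)
  0-1-1 → 0 (borrow)
  1-0-1 → 0
  1-0 → 1
  0-0 → 0
  1-0 → 1
  1-0 → 1
  1-0 → 1
  1-0 → 1
  0-0 → 0
  0-0 → 0
  1-1 → 0
  1-0 → 1
  0-0 → 0
  0-0 → 0
  1-0 → 1
  0-0 → 0
  0-0 → 0
  1-1 → 0
  1-1 → 0
  1-1 → 0
  0-0 → 0
  0-0 → 0
  1-0 → 1

0b100000001001000111101001011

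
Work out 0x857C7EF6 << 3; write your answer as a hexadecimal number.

0x42BE3F7B0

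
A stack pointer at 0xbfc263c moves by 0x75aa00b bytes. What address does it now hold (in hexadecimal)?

Add column by column in base 16, right to left:
  c+b = 7 carry 1
  3+0+1 = 4
  6+0 = 6
  2+a = c
  c+a = 6 carry 1
  f+5+1 = 5 carry 1
  b+7+1 = 3 carry 1
  final carry 1

0x1356c647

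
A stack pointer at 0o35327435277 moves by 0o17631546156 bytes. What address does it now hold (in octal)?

0o55161203455

Add column by column in base 8, right to left:
  7+6 = 5 carry 1
  7+5+1 = 5 carry 1
  2+1+1 = 4
  5+6 = 3 carry 1
  3+4+1 = 0 carry 1
  4+5+1 = 2 carry 1
  7+1+1 = 1 carry 1
  2+3+1 = 6
  3+6 = 1 carry 1
  5+7+1 = 5 carry 1
  3+1+1 = 5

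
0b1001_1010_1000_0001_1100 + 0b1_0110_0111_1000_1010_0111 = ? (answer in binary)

0b1000000010000011000011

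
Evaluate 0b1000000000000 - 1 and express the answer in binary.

0b111111111111

The trailing 12 digits are 0, so subtracting 1 borrows through: they become 1 and the next digit up decrements.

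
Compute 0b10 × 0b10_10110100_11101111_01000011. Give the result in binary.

0b101011010011101111010000110

Multiply each base-2 digit by 2, carrying:
  1×2 = 2 → write 0 carry 1
  1×2+1 = 3 → write 1 carry 1
  0×2+1 = 1 → write 1
  0×2 = 0 → write 0
  0×2 = 0 → write 0
  0×2 = 0 → write 0
  1×2 = 2 → write 0 carry 1
  0×2+1 = 1 → write 1
  1×2 = 2 → write 0 carry 1
  1×2+1 = 3 → write 1 carry 1
  1×2+1 = 3 → write 1 carry 1
  1×2+1 = 3 → write 1 carry 1
  0×2+1 = 1 → write 1
  1×2 = 2 → write 0 carry 1
  1×2+1 = 3 → write 1 carry 1
  1×2+1 = 3 → write 1 carry 1
  0×2+1 = 1 → write 1
  0×2 = 0 → write 0
  1×2 = 2 → write 0 carry 1
  0×2+1 = 1 → write 1
  1×2 = 2 → write 0 carry 1
  1×2+1 = 3 → write 1 carry 1
  0×2+1 = 1 → write 1
  1×2 = 2 → write 0 carry 1
  0×2+1 = 1 → write 1
  1×2 = 2 → write 0 carry 1
  remaining carry: 1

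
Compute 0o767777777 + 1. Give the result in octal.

The trailing 7 digits are 7 (max in base 8), so adding 1 cascades: they roll to 0 and the next digit up increments.

0o770000000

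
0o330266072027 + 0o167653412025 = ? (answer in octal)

Add column by column in base 8, right to left:
  7+5 = 4 carry 1
  2+2+1 = 5
  0+0 = 0
  2+2 = 4
  7+1 = 0 carry 1
  0+4+1 = 5
  6+3 = 1 carry 1
  6+5+1 = 4 carry 1
  2+6+1 = 1 carry 1
  0+7+1 = 0 carry 1
  3+6+1 = 2 carry 1
  3+1+1 = 5

0o520141504054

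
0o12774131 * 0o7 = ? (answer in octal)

0o114745157

Multiply each base-8 digit by 7, carrying:
  1×7 = 7 → write 7
  3×7 = 21 → write 5 carry 2
  1×7+2 = 9 → write 1 carry 1
  4×7+1 = 29 → write 5 carry 3
  7×7+3 = 52 → write 4 carry 6
  7×7+6 = 55 → write 7 carry 6
  2×7+6 = 20 → write 4 carry 2
  1×7+2 = 9 → write 1 carry 1
  remaining carry: 1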